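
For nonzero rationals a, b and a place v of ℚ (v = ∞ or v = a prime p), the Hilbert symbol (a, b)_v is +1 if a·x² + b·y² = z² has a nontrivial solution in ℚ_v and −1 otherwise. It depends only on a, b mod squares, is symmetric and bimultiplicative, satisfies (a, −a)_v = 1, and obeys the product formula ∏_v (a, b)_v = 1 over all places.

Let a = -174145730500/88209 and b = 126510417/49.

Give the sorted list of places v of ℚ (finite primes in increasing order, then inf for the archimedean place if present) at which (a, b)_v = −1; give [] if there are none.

[3, 5, 7, 11, 23, 47]

(a, b) ≡ (-725305, 1561857) mod (ℚ^×)²; places V = {2, 3, 5, 7, 11, 17, 19, 23, 47, 53, ∞}.
(a,b)_5: α=3, u≡4; β=0, v≡3 (mod 5); (4|5)=+1, (3|5)=-1; sign (−1)^0·+1^0·-1^3 = -1.
(a,b)_3: α=-6, u≡2; β=5, v≡2 (mod 3); (2|3)=-1, (2|3)=-1; sign (−1)^0·-1^5·-1^-6 = -1.
(a,b)_2: α=2, β=0; u≡7, v≡1 (mod 8); ε(u)ε(v)=1·0, αω(v)=2·0, βω(u)=0·0; sum ≡ 0  ⇒  +1.
(a,b)_∞: sgn(-725305)=−, sgn(1561857)=+, so +1.
(a,b)_47: α=0, u≡40; β=1, v≡34 (mod 47); (40|47)=-1, (34|47)=+1; sign (−1)^0·-1^1·+1^0 = -1.
(a,b)_23: α=1, u≡10; β=0, v≡7 (mod 23); (10|23)=-1, (7|23)=-1; sign (−1)^0·-1^0·-1^1 = -1.
(a,b)_53: α=1, u≡6; β=1, v≡46 (mod 53); (6|53)=+1, (46|53)=+1; sign (−1)^0·+1^1·+1^1 = +1.
(a,b)_11: α=-2, u≡2; β=1, v≡8 (mod 11); (2|11)=-1, (8|11)=-1; sign (−1)^0·-1^1·-1^-2 = -1.
(a,b)_7: α=5, u≡6; β=-2, v≡5 (mod 7); (6|7)=-1, (5|7)=-1; sign (−1)^0·-1^-2·-1^5 = -1.
(a,b)_19: α=0, u≡17; β=1, v≡11 (mod 19); (17|19)=+1, (11|19)=+1; sign (−1)^0·+1^1·+1^0 = +1.
(a,b)_17: α=1, u≡10; β=0, v≡15 (mod 17); (10|17)=-1, (15|17)=+1; sign (−1)^0·-1^0·+1^1 = +1.
|Ram(-725305, 1561857)| = 6, even; anisotropic at {3, 5, 7, 11, 23, 47}.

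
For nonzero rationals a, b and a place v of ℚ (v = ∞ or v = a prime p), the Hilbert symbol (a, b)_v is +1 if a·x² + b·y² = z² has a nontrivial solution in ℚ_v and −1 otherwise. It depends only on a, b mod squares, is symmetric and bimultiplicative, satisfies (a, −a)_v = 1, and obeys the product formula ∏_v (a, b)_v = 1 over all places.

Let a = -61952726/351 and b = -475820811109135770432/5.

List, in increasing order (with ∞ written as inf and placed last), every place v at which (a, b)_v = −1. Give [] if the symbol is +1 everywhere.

Mod squares: a ≡ -14586, b ≡ -1785. Check v ∈ {∞, 2, 3, 5, 7, 11, 13, 17, 37}.
v=5: a=5^0·(≡4), b=5^-1·(≡3) mod 5; (4|5)=+1, (3|5)=-1; (−1)^{0·-1·2}·(+1)^-1·(-1)^0 = +1.
v=∞: -14586 < 0 and -1785 < 0  ⇒  (a,b)_∞ = -1.
v=13: a=13^-1·(≡9), b=13^0·(≡3) mod 13; (9|13)=+1, (3|13)=+1; (−1)^{-1·0·6}·(+1)^0·(+1)^-1 = +1.
v=3: a=3^-3·(≡1), b=3^1·(≡2) mod 3; (1|3)=+1, (2|3)=-1; (−1)^{-3·1·1}·(+1)^1·(-1)^-3 = +1.
v=2: v_2(a)=1, v_2(b)=6; units ≡ 3, 7 (mod 8); ε·ε+αω+βω = 1·1+1·0+6·1 ≡ 1  ⇒  (a,b)_2 = -1.
v=11: a=11^3·(≡5), b=11^2·(≡2) mod 11; (5|11)=+1, (2|11)=-1; (−1)^{3·2·5}·(+1)^2·(-1)^3 = -1.
v=37: a=37^2·(≡6), b=37^8·(≡25) mod 37; (6|37)=-1, (25|37)=+1; (−1)^{2·8·18}·(-1)^8·(+1)^2 = +1.
v=7: a=7^0·(≡4), b=7^3·(≡1) mod 7; (4|7)=+1, (1|7)=+1; (−1)^{0·3·3}·(+1)^3·(+1)^0 = +1.
v=17: a=17^1·(≡15), b=17^1·(≡6) mod 17; (15|17)=+1, (6|17)=-1; (−1)^{1·1·8}·(+1)^1·(-1)^1 = -1.
(-14586, -1785 / ℚ) ramifies at {2, 11, 17, ∞}: a division algebra.

[2, 11, 17, inf]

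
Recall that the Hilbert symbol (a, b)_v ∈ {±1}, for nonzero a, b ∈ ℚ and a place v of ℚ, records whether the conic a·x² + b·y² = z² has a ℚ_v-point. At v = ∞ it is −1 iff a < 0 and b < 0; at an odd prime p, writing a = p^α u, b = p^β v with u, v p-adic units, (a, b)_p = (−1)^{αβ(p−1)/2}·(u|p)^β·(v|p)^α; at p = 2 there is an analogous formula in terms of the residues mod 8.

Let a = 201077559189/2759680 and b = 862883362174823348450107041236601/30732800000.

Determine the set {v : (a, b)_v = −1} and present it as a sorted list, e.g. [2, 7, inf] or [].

(a, b) ≡ (40755, 4845) mod (ℚ^×)²; places V = {2, 3, 5, 7, 11, 13, 17, 19, ∞}.
(a,b)_5: α=-1, u≡4; β=-5, v≡1 (mod 5); (4|5)=+1, (1|5)=+1; sign (−1)^0·+1^-5·+1^-1 = +1.
(a,b)_13: α=1, u≡7; β=4, v≡1 (mod 13); (7|13)=-1, (1|13)=+1; sign (−1)^0·-1^4·+1^1 = +1.
(a,b)_17: α=4, u≡10; β=9, v≡13 (mod 17); (10|17)=-1, (13|17)=+1; sign (−1)^0·-1^9·+1^4 = -1.
(a,b)_3: α=3, u≡1; β=7, v≡1 (mod 3); (1|3)=+1, (1|3)=+1; sign (−1)^1·+1^7·+1^3 = -1.
(a,b)_19: α=3, u≡5; β=11, v≡3 (mod 19); (5|19)=+1, (3|19)=-1; sign (−1)^1·+1^11·-1^3 = +1.
(a,b)_11: α=-1, u≡4; β=0, v≡5 (mod 11); (4|11)=+1, (5|11)=+1; sign (−1)^0·+1^0·+1^-1 = +1.
(a,b)_7: α=-2, u≡2; β=-4, v≡4 (mod 7); (2|7)=+1, (4|7)=+1; sign (−1)^0·+1^-4·+1^-2 = +1.
(a,b)_2: α=-10, β=-12; u≡3, v≡5 (mod 8); ε(u)ε(v)=1·0, αω(v)=-10·1, βω(u)=-12·1; sum ≡ 0  ⇒  +1.
(a,b)_∞: sgn(40755)=+, sgn(4845)=+, so +1.
|Ram(40755, 4845)| = 2, even; anisotropic at {3, 17}.

[3, 17]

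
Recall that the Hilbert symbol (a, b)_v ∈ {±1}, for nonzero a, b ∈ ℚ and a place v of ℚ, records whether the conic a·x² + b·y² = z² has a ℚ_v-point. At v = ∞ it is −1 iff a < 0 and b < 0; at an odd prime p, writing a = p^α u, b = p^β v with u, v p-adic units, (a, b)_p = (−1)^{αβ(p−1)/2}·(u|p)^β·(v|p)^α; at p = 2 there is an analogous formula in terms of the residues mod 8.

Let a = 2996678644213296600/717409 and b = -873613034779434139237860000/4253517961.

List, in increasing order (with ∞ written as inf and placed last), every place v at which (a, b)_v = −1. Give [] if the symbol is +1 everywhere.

(a, b) ≡ (3526, -7626) mod (ℚ^×)²; places V = {2, 3, 5, 7, 11, 31, 41, 43, ∞}.
(a,b)_11: α=-4, u≡6; β=-6, v≡7 (mod 11); (6|11)=-1, (7|11)=-1; sign (−1)^0·-1^-6·-1^-4 = +1.
(a,b)_31: α=2, u≡12; β=3, v≡28 (mod 31); (12|31)=-1, (28|31)=+1; sign (−1)^0·-1^3·+1^2 = -1.
(a,b)_7: α=-2, u≡3; β=-4, v≡1 (mod 7); (3|7)=-1, (1|7)=+1; sign (−1)^0·-1^-4·+1^-2 = +1.
(a,b)_5: α=2, u≡1; β=4, v≡4 (mod 5); (1|5)=+1, (4|5)=+1; sign (−1)^0·+1^4·+1^2 = +1.
(a,b)_3: α=14, u≡1; β=21, v≡2 (mod 3); (1|3)=+1, (2|3)=-1; sign (−1)^0·+1^21·-1^14 = +1.
(a,b)_2: α=3, β=5; u≡3, v≡3 (mod 8); ε(u)ε(v)=1·1, αω(v)=3·1, βω(u)=5·1; sum ≡ 1  ⇒  -1.
(a,b)_∞: sgn(3526)=+, sgn(-7626)=−, so +1.
(a,b)_43: α=3, u≡18; β=4, v≡34 (mod 43); (18|43)=-1, (34|43)=-1; sign (−1)^0·-1^4·-1^3 = -1.
(a,b)_41: α=1, u≡18; β=1, v≡29 (mod 41); (18|41)=+1, (29|41)=-1; sign (−1)^0·+1^1·-1^1 = -1.
|Ram(3526, -7626)| = 4, even; anisotropic at {2, 31, 41, 43}.

[2, 31, 41, 43]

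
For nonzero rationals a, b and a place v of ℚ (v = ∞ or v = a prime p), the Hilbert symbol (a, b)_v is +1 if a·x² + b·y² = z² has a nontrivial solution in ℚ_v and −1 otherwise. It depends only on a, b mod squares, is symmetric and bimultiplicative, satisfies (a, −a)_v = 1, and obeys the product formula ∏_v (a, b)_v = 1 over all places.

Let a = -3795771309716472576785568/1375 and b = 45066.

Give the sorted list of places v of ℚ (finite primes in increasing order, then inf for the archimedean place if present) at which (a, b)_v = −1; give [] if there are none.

Mod squares: a ≡ -45555510, b ≡ 45066. Check v ∈ {∞, 2, 3, 5, 7, 11, 13, 29, 37, 41}.
v=29: a=29^4·(≡19), b=29^1·(≡17) mod 29; (19|29)=-1, (17|29)=-1; (−1)^{4·1·14}·(-1)^1·(-1)^4 = -1.
v=41: a=41^1·(≡8), b=41^0·(≡7) mod 41; (8|41)=+1, (7|41)=-1; (−1)^{1·0·20}·(+1)^0·(-1)^1 = -1.
v=13: a=13^3·(≡4), b=13^0·(≡8) mod 13; (4|13)=+1, (8|13)=-1; (−1)^{3·0·6}·(+1)^0·(-1)^3 = -1.
v=5: a=5^-3·(≡2), b=5^0·(≡1) mod 5; (2|5)=-1, (1|5)=+1; (−1)^{-3·0·2}·(-1)^0·(+1)^-3 = +1.
v=3: a=3^7·(≡2), b=3^1·(≡1) mod 3; (2|3)=-1, (1|3)=+1; (−1)^{7·1·1}·(-1)^1·(+1)^7 = +1.
v=7: a=7^5·(≡3), b=7^1·(≡5) mod 7; (3|7)=-1, (5|7)=-1; (−1)^{5·1·3}·(-1)^1·(-1)^5 = -1.
v=11: a=11^-1·(≡6), b=11^0·(≡10) mod 11; (6|11)=-1, (10|11)=-1; (−1)^{-1·0·5}·(-1)^0·(-1)^-1 = -1.
v=∞: -45555510 < 0 and 45066 > 0  ⇒  (a,b)_∞ = +1.
v=2: v_2(a)=5, v_2(b)=1; units ≡ 5, 5 (mod 8); ε·ε+αω+βω = 0·0+5·1+1·1 ≡ 0  ⇒  (a,b)_2 = +1.
v=37: a=37^3·(≡20), b=37^1·(≡34) mod 37; (20|37)=-1, (34|37)=+1; (−1)^{3·1·18}·(-1)^1·(+1)^3 = -1.
|Ram(-45555510, 45066)| = 6, even; anisotropic at {7, 11, 13, 29, 37, 41}.

[7, 11, 13, 29, 37, 41]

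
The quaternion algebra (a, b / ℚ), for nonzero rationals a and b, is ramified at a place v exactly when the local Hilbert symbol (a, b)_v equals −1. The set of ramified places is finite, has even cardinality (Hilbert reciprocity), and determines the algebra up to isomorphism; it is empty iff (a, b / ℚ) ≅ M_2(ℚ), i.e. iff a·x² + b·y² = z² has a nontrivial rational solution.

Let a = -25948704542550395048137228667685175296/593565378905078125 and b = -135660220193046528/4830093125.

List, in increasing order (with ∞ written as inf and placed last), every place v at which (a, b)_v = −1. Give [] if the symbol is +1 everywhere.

[3, 13, 19, inf]

Mod squares: a ≡ -42978, b ≡ -884442. Check v ∈ {∞, 2, 3, 5, 7, 11, 13, 17, 19, 23, 29}.
v=7: a=7^-2·(≡4), b=7^2·(≡1) mod 7; (4|7)=+1, (1|7)=+1; (−1)^{-2·2·3}·(+1)^2·(+1)^-2 = +1.
v=3: a=3^11·(≡2), b=3^5·(≡2) mod 3; (2|3)=-1, (2|3)=-1; (−1)^{11·5·1}·(-1)^5·(-1)^11 = -1.
v=11: a=11^0·(≡6), b=11^-2·(≡2) mod 11; (6|11)=-1, (2|11)=-1; (−1)^{0·-2·5}·(-1)^-2·(-1)^0 = +1.
v=23: a=23^2·(≡13), b=23^1·(≡16) mod 23; (13|23)=+1, (16|23)=+1; (−1)^{2·1·11}·(+1)^1·(+1)^2 = +1.
v=5: a=5^-8·(≡2), b=5^-4·(≡3) mod 5; (2|5)=-1, (3|5)=-1; (−1)^{-8·-4·2}·(-1)^-4·(-1)^-8 = +1.
v=19: a=19^9·(≡15), b=19^4·(≡10) mod 19; (15|19)=-1, (10|19)=-1; (−1)^{9·4·9}·(-1)^4·(-1)^9 = -1.
v=29: a=29^3·(≡2), b=29^1·(≡2) mod 29; (2|29)=-1, (2|29)=-1; (−1)^{3·1·14}·(-1)^1·(-1)^3 = +1.
v=13: a=13^-5·(≡10), b=13^-1·(≡11) mod 13; (10|13)=+1, (11|13)=-1; (−1)^{-5·-1·6}·(+1)^-1·(-1)^-5 = -1.
v=∞: -42978 < 0 and -884442 < 0  ⇒  (a,b)_∞ = -1.
v=2: v_2(a)=45, v_2(b)=17; units ≡ 7, 3 (mod 8); ε·ε+αω+βω = 1·1+45·1+17·0 ≡ 0  ⇒  (a,b)_2 = +1.
v=17: a=17^-4·(≡8), b=17^-3·(≡6) mod 17; (8|17)=+1, (6|17)=-1; (−1)^{-4·-3·8}·(+1)^-3·(-1)^-4 = +1.
Ram(-42978, -884442) = {3, 13, 19, ∞}; no ℚ_3-point on the conic.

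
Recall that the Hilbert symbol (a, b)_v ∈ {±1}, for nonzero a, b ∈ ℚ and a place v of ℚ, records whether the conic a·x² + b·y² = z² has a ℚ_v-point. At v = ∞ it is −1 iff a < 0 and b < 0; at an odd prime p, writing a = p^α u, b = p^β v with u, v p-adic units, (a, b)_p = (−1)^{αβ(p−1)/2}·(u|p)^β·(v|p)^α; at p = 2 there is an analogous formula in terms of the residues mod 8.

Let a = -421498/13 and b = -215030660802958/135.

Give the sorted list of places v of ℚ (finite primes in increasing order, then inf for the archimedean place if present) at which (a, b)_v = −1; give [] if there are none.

[2, 3, 7, 13, 17, inf]

(a, b) ≡ (-111826, -3570) mod (ℚ^×)²; places V = {2, 3, 5, 7, 11, 13, 17, 23, ∞}.
(a,b)_∞: sgn(-111826)=−, sgn(-3570)=−, so -1.
(a,b)_2: α=1, β=1; u≡7, v≡7 (mod 8); ε(u)ε(v)=1·1, αω(v)=1·0, βω(u)=1·0; sum ≡ 1  ⇒  -1.
(a,b)_3: α=0, u≡2; β=-3, v≡1 (mod 3); (2|3)=-1, (1|3)=+1; sign (−1)^0·-1^-3·+1^0 = -1.
(a,b)_13: α=-1, u≡1; β=2, v≡6 (mod 13); (1|13)=+1, (6|13)=-1; sign (−1)^0·+1^2·-1^-1 = -1.
(a,b)_23: α=1, u≡11; β=2, v≡12 (mod 23); (11|23)=-1, (12|23)=+1; sign (−1)^0·-1^2·+1^1 = +1.
(a,b)_7: α=2, u≡6; β=1, v≡2 (mod 7); (6|7)=-1, (2|7)=+1; sign (−1)^0·-1^1·+1^2 = -1.
(a,b)_17: α=1, u≡2; β=5, v≡12 (mod 17); (2|17)=+1, (12|17)=-1; sign (−1)^0·+1^5·-1^1 = -1.
(a,b)_5: α=0, u≡4; β=-1, v≡1 (mod 5); (4|5)=+1, (1|5)=+1; sign (−1)^0·+1^-1·+1^0 = +1.
(a,b)_11: α=1, u≡3; β=2, v≡4 (mod 11); (3|11)=+1, (4|11)=+1; sign (−1)^0·+1^2·+1^1 = +1.
(-111826, -3570 / ℚ) ramifies at {2, 3, 7, 13, 17, ∞}: a division algebra.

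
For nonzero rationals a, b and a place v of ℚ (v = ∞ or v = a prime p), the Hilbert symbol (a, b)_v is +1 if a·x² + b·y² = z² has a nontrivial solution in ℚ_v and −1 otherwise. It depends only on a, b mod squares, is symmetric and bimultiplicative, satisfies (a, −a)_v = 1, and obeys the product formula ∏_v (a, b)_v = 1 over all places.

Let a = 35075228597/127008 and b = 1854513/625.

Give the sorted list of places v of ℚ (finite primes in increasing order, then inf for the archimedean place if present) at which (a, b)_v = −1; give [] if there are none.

(a, b) ≡ (874, 713) mod (ℚ^×)²; places V = {2, 3, 5, 7, 17, 19, 23, 31, ∞}.
(a,b)_19: α=1, u≡8; β=0, v≡10 (mod 19); (8|19)=-1, (10|19)=-1; sign (−1)^0·-1^0·-1^1 = -1.
(a,b)_2: α=-5, β=0; u≡5, v≡1 (mod 8); ε(u)ε(v)=0·0, αω(v)=-5·0, βω(u)=0·1; sum ≡ 0  ⇒  +1.
(a,b)_17: α=4, u≡6; β=2, v≡15 (mod 17); (6|17)=-1, (15|17)=+1; sign (−1)^0·-1^2·+1^4 = +1.
(a,b)_∞: sgn(874)=+, sgn(713)=+, so +1.
(a,b)_3: α=-4, u≡1; β=2, v≡2 (mod 3); (1|3)=+1, (2|3)=-1; sign (−1)^0·+1^2·-1^-4 = +1.
(a,b)_31: α=2, u≡21; β=1, v≡11 (mod 31); (21|31)=-1, (11|31)=-1; sign (−1)^0·-1^1·-1^2 = -1.
(a,b)_23: α=1, u≡11; β=1, v≡4 (mod 23); (11|23)=-1, (4|23)=+1; sign (−1)^1·-1^1·+1^1 = +1.
(a,b)_5: α=0, u≡4; β=-4, v≡3 (mod 5); (4|5)=+1, (3|5)=-1; sign (−1)^0·+1^-4·-1^0 = +1.
(a,b)_7: α=-2, u≡5; β=0, v≡5 (mod 7); (5|7)=-1, (5|7)=-1; sign (−1)^0·-1^0·-1^-2 = +1.
|Ram(874, 713)| = 2, even; anisotropic at {19, 31}.

[19, 31]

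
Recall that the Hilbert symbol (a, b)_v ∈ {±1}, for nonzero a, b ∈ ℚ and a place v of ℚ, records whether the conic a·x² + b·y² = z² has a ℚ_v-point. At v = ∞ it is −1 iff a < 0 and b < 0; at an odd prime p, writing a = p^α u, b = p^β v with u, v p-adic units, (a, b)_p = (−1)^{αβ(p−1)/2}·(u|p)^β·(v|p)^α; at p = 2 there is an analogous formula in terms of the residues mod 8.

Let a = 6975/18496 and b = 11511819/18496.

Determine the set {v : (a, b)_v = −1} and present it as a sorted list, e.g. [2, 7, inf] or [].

(a, b) ≡ (31, 11) mod (ℚ^×)²; places V = {2, 3, 5, 11, 17, 31, ∞}.
(a,b)_31: α=1, u≡19; β=2, v≡27 (mod 31); (19|31)=+1, (27|31)=-1; sign (−1)^0·+1^2·-1^1 = -1.
(a,b)_2: α=-6, β=-6; u≡7, v≡3 (mod 8); ε(u)ε(v)=1·1, αω(v)=-6·1, βω(u)=-6·0; sum ≡ 1  ⇒  -1.
(a,b)_5: α=2, u≡4; β=0, v≡4 (mod 5); (4|5)=+1, (4|5)=+1; sign (−1)^0·+1^0·+1^2 = +1.
(a,b)_17: α=-2, u≡3; β=-2, v≡5 (mod 17); (3|17)=-1, (5|17)=-1; sign (−1)^0·-1^-2·-1^-2 = +1.
(a,b)_3: α=2, u≡1; β=2, v≡2 (mod 3); (1|3)=+1, (2|3)=-1; sign (−1)^0·+1^2·-1^2 = +1.
(a,b)_11: α=0, u≡9; β=3, v≡5 (mod 11); (9|11)=+1, (5|11)=+1; sign (−1)^0·+1^3·+1^0 = +1.
(a,b)_∞: sgn(31)=+, sgn(11)=+, so +1.
|Ram(31, 11)| = 2, even; anisotropic at {2, 31}.

[2, 31]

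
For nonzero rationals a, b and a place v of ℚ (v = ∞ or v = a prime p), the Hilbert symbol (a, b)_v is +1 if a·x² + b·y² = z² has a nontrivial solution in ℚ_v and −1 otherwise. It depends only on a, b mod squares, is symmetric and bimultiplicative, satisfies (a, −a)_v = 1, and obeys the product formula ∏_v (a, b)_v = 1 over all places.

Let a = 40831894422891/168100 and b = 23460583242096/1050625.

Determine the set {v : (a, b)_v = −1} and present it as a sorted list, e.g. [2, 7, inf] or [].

[2, 3, 11, 17, 19, 23]

Mod squares: a ≡ 10659, b ≡ 759. Check v ∈ {∞, 2, 3, 5, 7, 11, 13, 17, 19, 23, 41}.
v=∞: 10659 > 0 and 759 > 0  ⇒  (a,b)_∞ = +1.
v=23: a=23^4·(≡14), b=23^3·(≡11) mod 23; (14|23)=-1, (11|23)=-1; (−1)^{4·3·11}·(-1)^3·(-1)^4 = -1.
v=19: a=19^1·(≡18), b=19^0·(≡13) mod 19; (18|19)=-1, (13|19)=-1; (−1)^{1·0·9}·(-1)^0·(-1)^1 = -1.
v=2: v_2(a)=-2, v_2(b)=4; units ≡ 3, 7 (mod 8); ε·ε+αω+βω = 1·1+-2·0+4·1 ≡ 1  ⇒  (a,b)_2 = -1.
v=17: a=17^1·(≡9), b=17^0·(≡14) mod 17; (9|17)=+1, (14|17)=-1; (−1)^{1·0·8}·(+1)^0·(-1)^1 = -1.
v=41: a=41^-2·(≡9), b=41^-2·(≡9) mod 41; (9|41)=+1, (9|41)=+1; (−1)^{-2·-2·20}·(+1)^-2·(+1)^-2 = +1.
v=3: a=3^5·(≡1), b=3^3·(≡1) mod 3; (1|3)=+1, (1|3)=+1; (−1)^{5·3·1}·(+1)^3·(+1)^5 = -1.
v=13: a=13^2·(≡3), b=13^2·(≡7) mod 13; (3|13)=+1, (7|13)=-1; (−1)^{2·2·6}·(+1)^2·(-1)^2 = +1.
v=5: a=5^-2·(≡4), b=5^-4·(≡1) mod 5; (4|5)=+1, (1|5)=+1; (−1)^{-2·-4·2}·(+1)^-4·(+1)^-2 = +1.
v=7: a=7^0·(≡6), b=7^4·(≡3) mod 7; (6|7)=-1, (3|7)=-1; (−1)^{0·4·3}·(-1)^4·(-1)^0 = +1.
v=11: a=11^1·(≡3), b=11^1·(≡9) mod 11; (3|11)=+1, (9|11)=+1; (−1)^{1·1·5}·(+1)^1·(+1)^1 = -1.
Ram(10659, 759) = {2, 3, 11, 17, 19, 23}; no ℚ_2-point on the conic.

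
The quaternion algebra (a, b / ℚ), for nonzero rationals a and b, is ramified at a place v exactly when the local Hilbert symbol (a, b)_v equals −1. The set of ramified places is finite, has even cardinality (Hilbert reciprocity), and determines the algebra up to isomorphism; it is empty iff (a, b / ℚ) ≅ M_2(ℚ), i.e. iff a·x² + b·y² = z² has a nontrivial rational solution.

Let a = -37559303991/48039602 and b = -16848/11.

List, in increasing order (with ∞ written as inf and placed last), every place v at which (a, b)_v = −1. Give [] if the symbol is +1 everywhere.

Mod squares: a ≡ -782, b ≡ -143. Check v ∈ {∞, 2, 3, 11, 13, 17, 23, 29}.
v=13: a=13^-4·(≡5), b=13^1·(≡11) mod 13; (5|13)=-1, (11|13)=-1; (−1)^{-4·1·6}·(-1)^1·(-1)^-4 = -1.
v=11: a=11^4·(≡6), b=11^-1·(≡4) mod 11; (6|11)=-1, (4|11)=+1; (−1)^{4·-1·5}·(-1)^-1·(+1)^4 = -1.
v=2: v_2(a)=-1, v_2(b)=4; units ≡ 1, 1 (mod 8); ε·ε+αω+βω = 0·0+-1·0+4·0 ≡ 0  ⇒  (a,b)_2 = +1.
v=29: a=29^-2·(≡9), b=29^0·(≡8) mod 29; (9|29)=+1, (8|29)=-1; (−1)^{-2·0·14}·(+1)^0·(-1)^-2 = +1.
v=23: a=23^1·(≡1), b=23^0·(≡1) mod 23; (1|23)=+1, (1|23)=+1; (−1)^{1·0·11}·(+1)^0·(+1)^1 = +1.
v=17: a=17^1·(≡10), b=17^0·(≡3) mod 17; (10|17)=-1, (3|17)=-1; (−1)^{1·0·8}·(-1)^0·(-1)^1 = -1.
v=∞: -782 < 0 and -143 < 0  ⇒  (a,b)_∞ = -1.
v=3: a=3^8·(≡1), b=3^4·(≡1) mod 3; (1|3)=+1, (1|3)=+1; (−1)^{8·4·1}·(+1)^4·(+1)^8 = +1.
(-782, -143 / ℚ) ramifies at {11, 13, 17, ∞}: a division algebra.

[11, 13, 17, inf]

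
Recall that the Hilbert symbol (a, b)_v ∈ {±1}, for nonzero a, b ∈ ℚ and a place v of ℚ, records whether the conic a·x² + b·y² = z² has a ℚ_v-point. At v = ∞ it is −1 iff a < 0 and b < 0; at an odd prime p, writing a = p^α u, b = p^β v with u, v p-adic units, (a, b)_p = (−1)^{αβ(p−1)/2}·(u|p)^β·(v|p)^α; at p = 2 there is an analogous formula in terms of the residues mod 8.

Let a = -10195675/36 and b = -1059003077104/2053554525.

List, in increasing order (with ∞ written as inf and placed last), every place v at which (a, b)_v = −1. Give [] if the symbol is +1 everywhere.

[41, inf]

(a, b) ≡ (-8323, -899) mod (ℚ^×)²; places V = {2, 3, 5, 7, 11, 17, 23, 29, 31, 41, ∞}.
(a,b)_31: α=0, u≡14; β=1, v≡8 (mod 31); (14|31)=+1, (8|31)=+1; sign (−1)^0·+1^1·+1^0 = +1.
(a,b)_17: α=0, u≡12; β=-2, v≡1 (mod 17); (12|17)=-1, (1|17)=+1; sign (−1)^0·-1^-2·+1^0 = +1.
(a,b)_5: α=2, u≡3; β=-2, v≡1 (mod 5); (3|5)=-1, (1|5)=+1; sign (−1)^0·-1^-2·+1^2 = +1.
(a,b)_11: α=0, u≡9; β=-2, v≡5 (mod 11); (9|11)=+1, (5|11)=+1; sign (−1)^0·+1^-2·+1^0 = +1.
(a,b)_41: α=1, u≡2; β=2, v≡15 (mod 41); (2|41)=+1, (15|41)=-1; sign (−1)^0·+1^2·-1^1 = -1.
(a,b)_29: α=1, u≡3; β=-1, v≡17 (mod 29); (3|29)=-1, (17|29)=-1; sign (−1)^0·-1^-1·-1^1 = +1.
(a,b)_3: α=-2, u≡2; β=-4, v≡1 (mod 3); (2|3)=-1, (1|3)=+1; sign (−1)^0·-1^-4·+1^-2 = +1.
(a,b)_7: α=3, u≡4; β=4, v≡4 (mod 7); (4|7)=+1, (4|7)=+1; sign (−1)^0·+1^4·+1^3 = +1.
(a,b)_23: α=0, u≡12; β=2, v≡11 (mod 23); (12|23)=+1, (11|23)=-1; sign (−1)^0·+1^2·-1^0 = +1.
(a,b)_∞: sgn(-8323)=−, sgn(-899)=−, so -1.
(a,b)_2: α=-2, β=4; u≡5, v≡5 (mod 8); ε(u)ε(v)=0·0, αω(v)=-2·1, βω(u)=4·1; sum ≡ 0  ⇒  +1.
|Ram(-8323, -899)| = 2, even; anisotropic at {41, ∞}.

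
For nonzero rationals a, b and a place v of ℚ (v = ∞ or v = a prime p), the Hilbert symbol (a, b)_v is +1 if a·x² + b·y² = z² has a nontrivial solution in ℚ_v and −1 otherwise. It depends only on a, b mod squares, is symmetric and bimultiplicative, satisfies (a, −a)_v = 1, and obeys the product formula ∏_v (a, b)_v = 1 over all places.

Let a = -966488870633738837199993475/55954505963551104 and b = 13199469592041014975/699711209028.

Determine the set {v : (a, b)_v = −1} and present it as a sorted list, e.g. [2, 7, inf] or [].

[2, 7, 11, 17, 19, 29]

(a, b) ≡ (-114, 873103) mod (ℚ^×)²; places V = {2, 3, 5, 7, 11, 13, 17, 19, 23, 29, ∞}.
(a,b)_19: α=3, u≡8; β=2, v≡3 (mod 19); (8|19)=-1, (3|19)=-1; sign (−1)^0·-1^2·-1^3 = -1.
(a,b)_7: α=-2, u≡3; β=1, v≡6 (mod 7); (3|7)=-1, (6|7)=-1; sign (−1)^0·-1^1·-1^-2 = -1.
(a,b)_29: α=6, u≡18; β=3, v≡23 (mod 29); (18|29)=-1, (23|29)=+1; sign (−1)^0·-1^3·+1^6 = -1.
(a,b)_13: α=-2, u≡3; β=-2, v≡4 (mod 13); (3|13)=+1, (4|13)=+1; sign (−1)^0·+1^-2·+1^-2 = +1.
(a,b)_2: α=-7, β=-2; u≡7, v≡7 (mod 8); ε(u)ε(v)=1·1, αω(v)=-7·0, βω(u)=-2·0; sum ≡ 1  ⇒  -1.
(a,b)_23: α=8, u≡3; β=5, v≡21 (mod 23); (3|23)=+1, (21|23)=-1; sign (−1)^0·+1^5·-1^8 = +1.
(a,b)_5: α=2, u≡4; β=2, v≡3 (mod 5); (4|5)=+1, (3|5)=-1; sign (−1)^0·+1^2·-1^2 = +1.
(a,b)_17: α=-6, u≡14; β=-5, v≡2 (mod 17); (14|17)=-1, (2|17)=+1; sign (−1)^0·-1^-5·+1^-6 = -1.
(a,b)_3: α=-7, u≡1; β=-6, v≡1 (mod 3); (1|3)=+1, (1|3)=+1; sign (−1)^0·+1^-6·+1^-7 = +1.
(a,b)_11: α=2, u≡2; β=3, v≡10 (mod 11); (2|11)=-1, (10|11)=-1; sign (−1)^0·-1^3·-1^2 = -1.
(a,b)_∞: sgn(-114)=−, sgn(873103)=+, so +1.
(-114, 873103 / ℚ) ramifies at {2, 7, 11, 17, 19, 29}: a division algebra.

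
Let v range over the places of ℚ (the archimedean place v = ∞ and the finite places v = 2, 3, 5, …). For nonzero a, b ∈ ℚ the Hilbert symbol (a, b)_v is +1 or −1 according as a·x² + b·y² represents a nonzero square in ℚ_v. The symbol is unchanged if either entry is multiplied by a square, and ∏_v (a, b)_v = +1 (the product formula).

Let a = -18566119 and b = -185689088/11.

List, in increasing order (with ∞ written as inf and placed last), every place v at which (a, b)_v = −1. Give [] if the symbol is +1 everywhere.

[37, inf]

(a, b) ≡ (-153439, -11803) mod (ℚ^×)²; places V = {2, 11, 13, 29, 37, ∞}.
(a,b)_37: α=1, u≡7; β=1, v≡32 (mod 37); (7|37)=+1, (32|37)=-1; sign (−1)^0·+1^1·-1^1 = -1.
(a,b)_∞: sgn(-153439)=−, sgn(-11803)=−, so -1.
(a,b)_13: α=1, u≡4; β=2, v≡9 (mod 13); (4|13)=+1, (9|13)=+1; sign (−1)^0·+1^2·+1^1 = +1.
(a,b)_2: α=0, β=10; u≡1, v≡5 (mod 8); ε(u)ε(v)=0·0, αω(v)=0·1, βω(u)=10·0; sum ≡ 0  ⇒  +1.
(a,b)_11: α=3, u≡10; β=-1, v≡9 (mod 11); (10|11)=-1, (9|11)=+1; sign (−1)^1·-1^-1·+1^3 = +1.
(a,b)_29: α=1, u≡22; β=1, v≡9 (mod 29); (22|29)=+1, (9|29)=+1; sign (−1)^0·+1^1·+1^1 = +1.
Ram(-153439, -11803) = {37, ∞}; no ℚ_37-point on the conic.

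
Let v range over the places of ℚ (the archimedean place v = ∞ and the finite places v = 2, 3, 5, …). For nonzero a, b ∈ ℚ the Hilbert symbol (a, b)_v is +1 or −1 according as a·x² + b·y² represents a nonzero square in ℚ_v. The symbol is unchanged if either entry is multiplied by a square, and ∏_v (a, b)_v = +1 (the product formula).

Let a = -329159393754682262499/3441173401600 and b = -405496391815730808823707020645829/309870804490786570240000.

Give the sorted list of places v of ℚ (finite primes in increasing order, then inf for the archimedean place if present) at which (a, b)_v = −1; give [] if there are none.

[13, inf]

Mod squares: a ≡ -299, b ≡ -21. Check v ∈ {∞, 2, 3, 5, 7, 11, 13, 17, 23, 29, 31, 41}.
v=5: a=5^-2·(≡4), b=5^-4·(≡4) mod 5; (4|5)=+1, (4|5)=+1; (−1)^{-2·-4·2}·(+1)^-4·(+1)^-2 = +1.
v=17: a=17^-2·(≡10), b=17^-2·(≡8) mod 17; (10|17)=-1, (8|17)=+1; (−1)^{-2·-2·8}·(-1)^-2·(+1)^-2 = +1.
v=∞: -299 < 0 and -21 < 0  ⇒  (a,b)_∞ = -1.
v=3: a=3^6·(≡1), b=3^9·(≡2) mod 3; (1|3)=+1, (2|3)=-1; (−1)^{6·9·1}·(+1)^9·(-1)^6 = +1.
v=11: a=11^-2·(≡9), b=11^-6·(≡3) mod 11; (9|11)=+1, (3|11)=+1; (−1)^{-2·-6·5}·(+1)^-6·(+1)^-2 = +1.
v=31: a=31^-2·(≡15), b=31^-4·(≡10) mod 31; (15|31)=-1, (10|31)=+1; (−1)^{-2·-4·15}·(-1)^-4·(+1)^-2 = +1.
v=2: v_2(a)=-12, v_2(b)=-20; units ≡ 5, 3 (mod 8); ε·ε+αω+βω = 0·1+-12·1+-20·1 ≡ 0  ⇒  (a,b)_2 = +1.
v=23: a=23^3·(≡10), b=23^6·(≡4) mod 23; (10|23)=-1, (4|23)=+1; (−1)^{3·6·11}·(-1)^6·(+1)^3 = +1.
v=41: a=41^2·(≡22), b=41^2·(≡16) mod 41; (22|41)=-1, (16|41)=+1; (−1)^{2·2·20}·(-1)^2·(+1)^2 = +1.
v=13: a=13^1·(≡9), b=13^2·(≡11) mod 13; (9|13)=+1, (11|13)=-1; (−1)^{1·2·6}·(+1)^2·(-1)^1 = -1.
v=29: a=29^4·(≡6), b=29^6·(≡19) mod 29; (6|29)=+1, (19|29)=-1; (−1)^{4·6·14}·(+1)^6·(-1)^4 = +1.
v=7: a=7^4·(≡2), b=7^7·(≡1) mod 7; (2|7)=+1, (1|7)=+1; (−1)^{4·7·3}·(+1)^7·(+1)^4 = +1.
(-299, -21 / ℚ) ramifies at {13, ∞}: a division algebra.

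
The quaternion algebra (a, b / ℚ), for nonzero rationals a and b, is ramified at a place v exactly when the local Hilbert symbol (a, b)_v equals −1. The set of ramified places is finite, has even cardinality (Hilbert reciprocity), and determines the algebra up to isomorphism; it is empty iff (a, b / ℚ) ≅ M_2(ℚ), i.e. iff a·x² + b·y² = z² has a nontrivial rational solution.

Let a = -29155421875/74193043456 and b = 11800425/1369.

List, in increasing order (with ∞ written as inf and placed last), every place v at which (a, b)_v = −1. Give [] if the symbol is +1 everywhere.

(a, b) ≡ (-1363, 57) mod (ℚ^×)²; places V = {2, 3, 5, 7, 13, 19, 29, 37, 47, ∞}.
(a,b)_37: α=2, u≡31; β=-2, v≡15 (mod 37); (31|37)=-1, (15|37)=-1; sign (−1)^0·-1^-2·-1^2 = +1.
(a,b)_13: α=0, u≡8; β=2, v≡7 (mod 13); (8|13)=-1, (7|13)=-1; sign (−1)^0·-1^2·-1^0 = +1.
(a,b)_3: α=0, u≡2; β=1, v≡1 (mod 3); (2|3)=-1, (1|3)=+1; sign (−1)^0·-1^1·+1^0 = -1.
(a,b)_47: α=1, u≡18; β=0, v≡46 (mod 47); (18|47)=+1, (46|47)=-1; sign (−1)^0·+1^0·-1^1 = -1.
(a,b)_2: α=-22, β=0; u≡5, v≡1 (mod 8); ε(u)ε(v)=0·0, αω(v)=-22·0, βω(u)=0·1; sum ≡ 0  ⇒  +1.
(a,b)_5: α=6, u≡3; β=2, v≡3 (mod 5); (3|5)=-1, (3|5)=-1; sign (−1)^0·-1^2·-1^6 = +1.
(a,b)_7: α=-2, u≡1; β=2, v≡1 (mod 7); (1|7)=+1, (1|7)=+1; sign (−1)^0·+1^2·+1^-2 = +1.
(a,b)_∞: sgn(-1363)=−, sgn(57)=+, so +1.
(a,b)_19: α=-2, u≡7; β=1, v≡3 (mod 19); (7|19)=+1, (3|19)=-1; sign (−1)^0·+1^1·-1^-2 = +1.
(a,b)_29: α=1, u≡27; β=0, v≡1 (mod 29); (27|29)=-1, (1|29)=+1; sign (−1)^0·-1^0·+1^1 = +1.
(-1363, 57 / ℚ) ramifies at {3, 47}: a division algebra.

[3, 47]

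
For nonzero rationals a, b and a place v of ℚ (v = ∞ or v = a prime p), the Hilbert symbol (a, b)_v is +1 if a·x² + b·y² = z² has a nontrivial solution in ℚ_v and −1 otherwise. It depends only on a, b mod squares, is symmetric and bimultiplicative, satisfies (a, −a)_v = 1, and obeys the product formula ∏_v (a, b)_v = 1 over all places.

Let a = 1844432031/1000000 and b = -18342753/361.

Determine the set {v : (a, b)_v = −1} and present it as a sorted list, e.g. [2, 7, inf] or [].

(a, b) ≡ (39, -897) mod (ℚ^×)²; places V = {2, 3, 5, 11, 13, 19, 23, ∞}.
(a,b)_13: α=3, u≡9; β=3, v≡1 (mod 13); (9|13)=+1, (1|13)=+1; sign (−1)^0·+1^3·+1^3 = +1.
(a,b)_∞: sgn(39)=+, sgn(-897)=−, so +1.
(a,b)_2: α=-6, β=0; u≡7, v≡7 (mod 8); ε(u)ε(v)=1·1, αω(v)=-6·0, βω(u)=0·0; sum ≡ 1  ⇒  -1.
(a,b)_23: α=4, u≡6; β=1, v≡21 (mod 23); (6|23)=+1, (21|23)=-1; sign (−1)^0·+1^1·-1^4 = +1.
(a,b)_3: α=1, u≡1; β=1, v≡1 (mod 3); (1|3)=+1, (1|3)=+1; sign (−1)^1·+1^1·+1^1 = -1.
(a,b)_11: α=0, u≡2; β=2, v≡1 (mod 11); (2|11)=-1, (1|11)=+1; sign (−1)^0·-1^2·+1^0 = +1.
(a,b)_5: α=-6, u≡4; β=0, v≡2 (mod 5); (4|5)=+1, (2|5)=-1; sign (−1)^0·+1^0·-1^-6 = +1.
(a,b)_19: α=0, u≡7; β=-2, v≡18 (mod 19); (7|19)=+1, (18|19)=-1; sign (−1)^0·+1^-2·-1^0 = +1.
(39, -897 / ℚ) ramifies at {2, 3}: a division algebra.

[2, 3]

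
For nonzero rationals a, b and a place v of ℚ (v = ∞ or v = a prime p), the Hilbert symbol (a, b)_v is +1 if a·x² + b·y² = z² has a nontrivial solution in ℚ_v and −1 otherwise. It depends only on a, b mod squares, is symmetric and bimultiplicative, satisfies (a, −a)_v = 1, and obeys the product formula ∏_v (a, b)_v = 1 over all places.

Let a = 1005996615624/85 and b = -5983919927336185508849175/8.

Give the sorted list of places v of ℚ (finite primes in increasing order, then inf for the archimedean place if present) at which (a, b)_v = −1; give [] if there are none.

Mod squares: a ≡ 31870410, b ≡ -46046. Check v ∈ {∞, 2, 3, 5, 7, 11, 13, 17, 19, 23}.
v=19: a=19^1·(≡15), b=19^2·(≡13) mod 19; (15|19)=-1, (13|19)=-1; (−1)^{1·2·9}·(-1)^2·(-1)^1 = -1.
v=13: a=13^3·(≡9), b=13^5·(≡2) mod 13; (9|13)=+1, (2|13)=-1; (−1)^{3·5·6}·(+1)^5·(-1)^3 = -1.
v=5: a=5^-1·(≡2), b=5^2·(≡1) mod 5; (2|5)=-1, (1|5)=+1; (−1)^{-1·2·2}·(-1)^2·(+1)^-1 = +1.
v=3: a=3^5·(≡2), b=3^8·(≡1) mod 3; (2|3)=-1, (1|3)=+1; (−1)^{5·8·1}·(-1)^8·(+1)^5 = +1.
v=2: v_2(a)=3, v_2(b)=-3; units ≡ 5, 1 (mod 8); ε·ε+αω+βω = 0·0+3·0+-3·1 ≡ 1  ⇒  (a,b)_2 = -1.
v=∞: 31870410 > 0 and -46046 < 0  ⇒  (a,b)_∞ = +1.
v=17: a=17^-1·(≡1), b=17^0·(≡14) mod 17; (1|17)=+1, (14|17)=-1; (−1)^{-1·0·8}·(+1)^0·(-1)^-1 = -1.
v=11: a=11^1·(≡1), b=11^3·(≡1) mod 11; (1|11)=+1, (1|11)=+1; (−1)^{1·3·5}·(+1)^3·(+1)^1 = -1.
v=7: a=7^2·(≡3), b=7^5·(≡4) mod 7; (3|7)=-1, (4|7)=+1; (−1)^{2·5·3}·(-1)^5·(+1)^2 = -1.
v=23: a=23^1·(≡8), b=23^3·(≡20) mod 23; (8|23)=+1, (20|23)=-1; (−1)^{1·3·11}·(+1)^3·(-1)^1 = +1.
Ram(31870410, -46046) = {2, 7, 11, 13, 17, 19}; no ℚ_2-point on the conic.

[2, 7, 11, 13, 17, 19]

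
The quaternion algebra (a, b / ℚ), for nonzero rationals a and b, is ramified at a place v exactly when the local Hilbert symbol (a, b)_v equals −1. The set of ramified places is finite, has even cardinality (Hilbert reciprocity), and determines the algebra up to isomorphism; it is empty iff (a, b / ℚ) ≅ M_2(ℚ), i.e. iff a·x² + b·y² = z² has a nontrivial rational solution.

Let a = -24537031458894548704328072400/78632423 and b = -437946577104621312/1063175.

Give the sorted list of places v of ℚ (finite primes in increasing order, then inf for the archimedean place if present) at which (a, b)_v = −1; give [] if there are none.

(a, b) ≡ (-13547, -3175081) mod (ℚ^×)²; places V = {2, 3, 5, 7, 13, 19, 23, 31, 37, 41, 43, ∞}.
(a,b)_7: α=6, u≡3; β=3, v≡6 (mod 7); (3|7)=-1, (6|7)=-1; sign (−1)^0·-1^3·-1^6 = -1.
(a,b)_19: α=3, u≡4; β=2, v≡6 (mod 19); (4|19)=+1, (6|19)=+1; sign (−1)^0·+1^2·+1^3 = +1.
(a,b)_37: α=2, u≡19; β=1, v≡26 (mod 37); (19|37)=-1, (26|37)=+1; sign (−1)^0·-1^1·+1^2 = -1.
(a,b)_5: α=2, u≡3; β=-2, v≡4 (mod 5); (3|5)=-1, (4|5)=+1; sign (−1)^0·-1^-2·+1^2 = +1.
(a,b)_13: α=2, u≡10; β=1, v≡8 (mod 13); (10|13)=+1, (8|13)=-1; sign (−1)^0·+1^1·-1^2 = +1.
(a,b)_41: α=2, u≡34; β=1, v≡1 (mod 41); (34|41)=-1, (1|41)=+1; sign (−1)^0·-1^1·+1^2 = -1.
(a,b)_3: α=8, u≡1; β=6, v≡2 (mod 3); (1|3)=+1, (2|3)=-1; sign (−1)^0·+1^6·-1^8 = +1.
(a,b)_31: α=3, u≡16; β=2, v≡25 (mod 31); (16|31)=+1, (25|31)=+1; sign (−1)^0·+1^2·+1^3 = +1.
(a,b)_43: α=-4, u≡1; β=-2, v≡12 (mod 43); (1|43)=+1, (12|43)=-1; sign (−1)^0·+1^-2·-1^-4 = +1.
(a,b)_23: α=-1, u≡4; β=-1, v≡19 (mod 23); (4|23)=+1, (19|23)=-1; sign (−1)^1·+1^-1·-1^-1 = +1.
(a,b)_2: α=4, β=8; u≡5, v≡7 (mod 8); ε(u)ε(v)=0·1, αω(v)=4·0, βω(u)=8·1; sum ≡ 0  ⇒  +1.
(a,b)_∞: sgn(-13547)=−, sgn(-3175081)=−, so -1.
|Ram(-13547, -3175081)| = 4, even; anisotropic at {7, 37, 41, ∞}.

[7, 37, 41, inf]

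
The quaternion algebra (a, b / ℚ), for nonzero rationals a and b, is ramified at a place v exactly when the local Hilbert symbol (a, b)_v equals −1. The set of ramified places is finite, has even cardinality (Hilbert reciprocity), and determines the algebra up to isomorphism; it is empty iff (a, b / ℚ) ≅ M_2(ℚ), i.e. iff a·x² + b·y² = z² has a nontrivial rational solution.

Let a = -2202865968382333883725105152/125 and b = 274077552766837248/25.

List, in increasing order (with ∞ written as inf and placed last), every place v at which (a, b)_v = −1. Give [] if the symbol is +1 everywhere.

[2, 3, 5, 17]

Mod squares: a ≡ -32890, b ≡ 1122. Check v ∈ {∞, 2, 3, 5, 11, 13, 17, 23}.
v=11: a=11^9·(≡10), b=11^5·(≡3) mod 11; (10|11)=-1, (3|11)=+1; (−1)^{9·5·5}·(-1)^5·(+1)^9 = +1.
v=∞: -32890 < 0 and 1122 > 0  ⇒  (a,b)_∞ = +1.
v=2: v_2(a)=11, v_2(b)=9; units ≡ 3, 1 (mod 8); ε·ε+αω+βω = 1·0+11·0+9·1 ≡ 1  ⇒  (a,b)_2 = -1.
v=5: a=5^-3·(≡3), b=5^-2·(≡3) mod 5; (3|5)=-1, (3|5)=-1; (−1)^{-3·-2·2}·(-1)^-2·(-1)^-3 = -1.
v=17: a=17^2·(≡5), b=17^1·(≡13) mod 17; (5|17)=-1, (13|17)=+1; (−1)^{2·1·8}·(-1)^1·(+1)^2 = -1.
v=3: a=3^10·(≡2), b=3^7·(≡2) mod 3; (2|3)=-1, (2|3)=-1; (−1)^{10·7·1}·(-1)^7·(-1)^10 = -1.
v=13: a=13^3·(≡11), b=13^2·(≡3) mod 13; (11|13)=-1, (3|13)=+1; (−1)^{3·2·6}·(-1)^2·(+1)^3 = +1.
v=23: a=23^3·(≡7), b=23^2·(≡9) mod 23; (7|23)=-1, (9|23)=+1; (−1)^{3·2·11}·(-1)^2·(+1)^3 = +1.
(-32890, 1122 / ℚ) ramifies at {2, 3, 5, 17}: a division algebra.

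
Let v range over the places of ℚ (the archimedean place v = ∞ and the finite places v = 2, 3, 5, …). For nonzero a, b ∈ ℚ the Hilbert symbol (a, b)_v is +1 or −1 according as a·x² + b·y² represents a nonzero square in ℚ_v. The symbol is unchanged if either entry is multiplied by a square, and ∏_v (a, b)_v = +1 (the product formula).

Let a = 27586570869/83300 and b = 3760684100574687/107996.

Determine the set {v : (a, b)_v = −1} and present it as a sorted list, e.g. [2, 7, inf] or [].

[3, 29]

Mod squares: a ≡ 7293, b ≡ 365313. Check v ∈ {∞, 2, 3, 5, 7, 11, 13, 17, 19, 29}.
v=∞: 7293 > 0 and 365313 > 0  ⇒  (a,b)_∞ = +1.
v=7: a=7^-2·(≡3), b=7^-2·(≡1) mod 7; (3|7)=-1, (1|7)=+1; (−1)^{-2·-2·3}·(-1)^-2·(+1)^-2 = +1.
v=19: a=19^0·(≡17), b=19^-1·(≡18) mod 19; (17|19)=+1, (18|19)=-1; (−1)^{0·-1·9}·(+1)^-1·(-1)^0 = +1.
v=11: a=11^3·(≡4), b=11^4·(≡9) mod 11; (4|11)=+1, (9|11)=+1; (−1)^{3·4·5}·(+1)^4·(+1)^3 = +1.
v=13: a=13^1·(≡6), b=13^1·(≡2) mod 13; (6|13)=-1, (2|13)=-1; (−1)^{1·1·6}·(-1)^1·(-1)^1 = +1.
v=5: a=5^-2·(≡2), b=5^0·(≡2) mod 5; (2|5)=-1, (2|5)=-1; (−1)^{-2·0·2}·(-1)^0·(-1)^-2 = +1.
v=29: a=29^0·(≡18), b=29^-1·(≡8) mod 29; (18|29)=-1, (8|29)=-1; (−1)^{0·-1·14}·(-1)^-1·(-1)^0 = -1.
v=3: a=3^13·(≡1), b=3^19·(≡1) mod 3; (1|3)=+1, (1|3)=+1; (−1)^{13·19·1}·(+1)^19·(+1)^13 = -1.
v=2: v_2(a)=-2, v_2(b)=-2; units ≡ 5, 1 (mod 8); ε·ε+αω+βω = 0·0+-2·0+-2·1 ≡ 0  ⇒  (a,b)_2 = +1.
v=17: a=17^-1·(≡8), b=17^1·(≡15) mod 17; (8|17)=+1, (15|17)=+1; (−1)^{-1·1·8}·(+1)^1·(+1)^-1 = +1.
(7293, 365313 / ℚ) ramifies at {3, 29}: a division algebra.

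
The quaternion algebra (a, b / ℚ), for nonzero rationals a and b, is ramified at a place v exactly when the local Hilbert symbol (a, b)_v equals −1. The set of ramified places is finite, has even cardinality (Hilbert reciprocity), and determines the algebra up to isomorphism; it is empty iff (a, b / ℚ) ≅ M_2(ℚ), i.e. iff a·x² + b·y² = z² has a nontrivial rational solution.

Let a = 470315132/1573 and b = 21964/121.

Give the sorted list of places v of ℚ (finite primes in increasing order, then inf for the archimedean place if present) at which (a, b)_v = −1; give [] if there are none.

(a, b) ≡ (299, 19) mod (ℚ^×)²; places V = {2, 7, 11, 13, 17, 19, 23, ∞}.
(a,b)_19: α=2, u≡14; β=1, v≡5 (mod 19); (14|19)=-1, (5|19)=+1; sign (−1)^0·-1^1·+1^2 = -1.
(a,b)_23: α=1, u≡9; β=0, v≡19 (mod 23); (9|23)=+1, (19|23)=-1; sign (−1)^0·+1^0·-1^1 = -1.
(a,b)_13: α=-1, u≡10; β=0, v≡5 (mod 13); (10|13)=+1, (5|13)=-1; sign (−1)^0·+1^0·-1^-1 = -1.
(a,b)_2: α=2, β=2; u≡3, v≡3 (mod 8); ε(u)ε(v)=1·1, αω(v)=2·1, βω(u)=2·1; sum ≡ 1  ⇒  -1.
(a,b)_11: α=-2, u≡6; β=-2, v≡8 (mod 11); (6|11)=-1, (8|11)=-1; sign (−1)^0·-1^-2·-1^-2 = +1.
(a,b)_∞: sgn(299)=+, sgn(19)=+, so +1.
(a,b)_17: α=2, u≡7; β=2, v≡4 (mod 17); (7|17)=-1, (4|17)=+1; sign (−1)^0·-1^2·+1^2 = +1.
(a,b)_7: α=2, u≡3; β=0, v≡6 (mod 7); (3|7)=-1, (6|7)=-1; sign (−1)^0·-1^0·-1^2 = +1.
|Ram(299, 19)| = 4, even; anisotropic at {2, 13, 19, 23}.

[2, 13, 19, 23]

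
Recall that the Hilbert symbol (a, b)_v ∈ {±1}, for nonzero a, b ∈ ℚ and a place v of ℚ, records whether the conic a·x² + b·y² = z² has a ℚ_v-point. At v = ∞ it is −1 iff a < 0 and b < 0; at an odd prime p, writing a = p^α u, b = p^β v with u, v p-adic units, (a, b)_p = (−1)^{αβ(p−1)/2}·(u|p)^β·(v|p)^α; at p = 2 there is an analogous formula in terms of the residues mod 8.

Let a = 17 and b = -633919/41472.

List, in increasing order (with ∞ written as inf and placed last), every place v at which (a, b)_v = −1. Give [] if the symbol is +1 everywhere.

Mod squares: a ≡ 17, b ≡ -62. Check v ∈ {∞, 2, 3, 11, 13, 17, 31}.
v=31: a=31^0·(≡17), b=31^1·(≡24) mod 31; (17|31)=-1, (24|31)=-1; (−1)^{0·1·15}·(-1)^1·(-1)^0 = -1.
v=3: a=3^0·(≡2), b=3^-4·(≡1) mod 3; (2|3)=-1, (1|3)=+1; (−1)^{0·-4·1}·(-1)^-4·(+1)^0 = +1.
v=11: a=11^0·(≡6), b=11^2·(≡4) mod 11; (6|11)=-1, (4|11)=+1; (−1)^{0·2·5}·(-1)^2·(+1)^0 = +1.
v=17: a=17^1·(≡1), b=17^0·(≡5) mod 17; (1|17)=+1, (5|17)=-1; (−1)^{1·0·8}·(+1)^0·(-1)^1 = -1.
v=∞: 17 > 0 and -62 < 0  ⇒  (a,b)_∞ = +1.
v=13: a=13^0·(≡4), b=13^2·(≡3) mod 13; (4|13)=+1, (3|13)=+1; (−1)^{0·2·6}·(+1)^2·(+1)^0 = +1.
v=2: v_2(a)=0, v_2(b)=-9; units ≡ 1, 1 (mod 8); ε·ε+αω+βω = 0·0+0·0+-9·0 ≡ 0  ⇒  (a,b)_2 = +1.
(17, -62 / ℚ) ramifies at {17, 31}: a division algebra.

[17, 31]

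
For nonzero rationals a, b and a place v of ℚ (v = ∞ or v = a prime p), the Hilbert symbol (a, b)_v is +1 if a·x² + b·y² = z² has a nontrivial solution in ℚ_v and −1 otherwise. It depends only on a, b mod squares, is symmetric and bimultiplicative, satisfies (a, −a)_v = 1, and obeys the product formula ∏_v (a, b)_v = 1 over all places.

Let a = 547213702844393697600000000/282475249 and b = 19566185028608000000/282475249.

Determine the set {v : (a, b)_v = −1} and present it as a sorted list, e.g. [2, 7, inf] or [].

[3, 37]

Mod squares: a ≡ 86469, b ≡ 23. Check v ∈ {∞, 2, 3, 5, 7, 19, 23, 37, 41}.
v=∞: 86469 > 0 and 23 > 0  ⇒  (a,b)_∞ = +1.
v=7: a=7^-10·(≡5), b=7^-10·(≡1) mod 7; (5|7)=-1, (1|7)=+1; (−1)^{-10·-10·3}·(-1)^-10·(+1)^-10 = +1.
v=3: a=3^3·(≡2), b=3^0·(≡2) mod 3; (2|3)=-1, (2|3)=-1; (−1)^{3·0·1}·(-1)^0·(-1)^3 = -1.
v=2: v_2(a)=12, v_2(b)=16; units ≡ 5, 7 (mod 8); ε·ε+αω+βω = 0·1+12·0+16·1 ≡ 0  ⇒  (a,b)_2 = +1.
v=23: a=23^2·(≡18), b=23^1·(≡9) mod 23; (18|23)=+1, (9|23)=+1; (−1)^{2·1·11}·(+1)^1·(+1)^2 = +1.
v=5: a=5^8·(≡4), b=5^6·(≡3) mod 5; (4|5)=+1, (3|5)=-1; (−1)^{8·6·2}·(+1)^6·(-1)^8 = +1.
v=37: a=37^3·(≡5), b=37^2·(≡22) mod 37; (5|37)=-1, (22|37)=-1; (−1)^{3·2·18}·(-1)^2·(-1)^3 = -1.
v=19: a=19^3·(≡18), b=19^2·(≡9) mod 19; (18|19)=-1, (9|19)=+1; (−1)^{3·2·9}·(-1)^2·(+1)^3 = +1.
v=41: a=41^3·(≡33), b=41^2·(≡23) mod 41; (33|41)=+1, (23|41)=+1; (−1)^{3·2·20}·(+1)^2·(+1)^3 = +1.
Ram(86469, 23) = {3, 37}; no ℚ_3-point on the conic.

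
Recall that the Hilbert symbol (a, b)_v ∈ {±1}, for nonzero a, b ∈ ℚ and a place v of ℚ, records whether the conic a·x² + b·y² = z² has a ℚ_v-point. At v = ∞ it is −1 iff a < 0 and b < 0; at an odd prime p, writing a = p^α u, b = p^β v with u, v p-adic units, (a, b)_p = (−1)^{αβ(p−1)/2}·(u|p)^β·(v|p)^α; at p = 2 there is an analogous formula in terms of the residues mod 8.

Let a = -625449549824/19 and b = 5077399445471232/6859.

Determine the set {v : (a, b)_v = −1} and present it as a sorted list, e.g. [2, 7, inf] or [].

[2, 11, 23, 29, 41, 43]

Mod squares: a ≡ -5994329, b ≡ 44684998. Check v ∈ {∞, 2, 3, 11, 19, 23, 29, 41, 43}.
v=∞: -5994329 < 0 and 44684998 > 0  ⇒  (a,b)_∞ = +1.
v=29: a=29^1·(≡27), b=29^1·(≡22) mod 29; (27|29)=-1, (22|29)=+1; (−1)^{1·1·14}·(-1)^1·(+1)^1 = -1.
v=19: a=19^-1·(≡16), b=19^-3·(≡15) mod 19; (16|19)=+1, (15|19)=-1; (−1)^{-1·-3·9}·(+1)^-3·(-1)^-1 = +1.
v=23: a=23^1·(≡16), b=23^1·(≡1) mod 23; (16|23)=+1, (1|23)=+1; (−1)^{1·1·11}·(+1)^1·(+1)^1 = -1.
v=43: a=43^1·(≡34), b=43^1·(≡18) mod 43; (34|43)=-1, (18|43)=-1; (−1)^{1·1·21}·(-1)^1·(-1)^1 = -1.
v=3: a=3^0·(≡1), b=3^2·(≡1) mod 3; (1|3)=+1, (1|3)=+1; (−1)^{0·2·1}·(+1)^2·(+1)^0 = +1.
v=2: v_2(a)=14, v_2(b)=15; units ≡ 7, 3 (mod 8); ε·ε+αω+βω = 1·1+14·1+15·0 ≡ 1  ⇒  (a,b)_2 = -1.
v=41: a=41^0·(≡24), b=41^1·(≡20) mod 41; (24|41)=-1, (20|41)=+1; (−1)^{0·1·20}·(-1)^1·(+1)^0 = -1.
v=11: a=11^3·(≡3), b=11^4·(≡7) mod 11; (3|11)=+1, (7|11)=-1; (−1)^{3·4·5}·(+1)^4·(-1)^3 = -1.
Ram(-5994329, 44684998) = {2, 11, 23, 29, 41, 43}; no ℚ_2-point on the conic.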